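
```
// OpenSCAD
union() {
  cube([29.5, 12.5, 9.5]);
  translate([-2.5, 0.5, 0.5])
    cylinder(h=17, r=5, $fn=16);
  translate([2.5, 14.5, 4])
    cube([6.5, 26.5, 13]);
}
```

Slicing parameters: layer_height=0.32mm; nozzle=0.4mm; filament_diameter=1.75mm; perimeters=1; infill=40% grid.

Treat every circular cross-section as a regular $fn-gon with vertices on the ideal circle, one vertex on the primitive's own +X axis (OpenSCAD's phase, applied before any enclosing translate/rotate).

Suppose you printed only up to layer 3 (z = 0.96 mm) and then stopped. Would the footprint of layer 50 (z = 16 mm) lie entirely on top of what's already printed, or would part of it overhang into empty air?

part overhangs

Compare the two slices. At z = 0.96: the 29.5×12.5 cube contributes its full rectangle (area 368.75 mm²); the cylinder at (-2.5, 0.5): section is a regular 16-gon, circumradius r=5 (area = (16/2)·5.000²·sin(360°/16) = 76.54 mm²); the cube at (2.5, 14.5) is not intersected at this z (z outside [4, 17]); Merging all regions: the regions partially overlap — summed areas 445.29 mm² minus the doubly-counted overlap 8.56 mm² gives 436.73 mm² — area = 436.73 mm². At z = 16: the cube is absent (z outside [0, 9.5]); the cylinder at (-2.5, 0.5): section is a regular 16-gon, circumradius r=5 (area = (16/2)·5.000²·sin(360°/16) = 76.54 mm²); the 6.5×26.5 cube at (2.5, 14.5) contributes its full rectangle (area 172.25 mm²); Combining (union): the 2 present regions are separate (no shared area or edge), so areas and boundary lengths simply add and each stays a separate island — area = 248.79 mm². Checking containment: at z = 16 the cross-section extends beyond the z = 0.96 cross-section by about 172.25 mm².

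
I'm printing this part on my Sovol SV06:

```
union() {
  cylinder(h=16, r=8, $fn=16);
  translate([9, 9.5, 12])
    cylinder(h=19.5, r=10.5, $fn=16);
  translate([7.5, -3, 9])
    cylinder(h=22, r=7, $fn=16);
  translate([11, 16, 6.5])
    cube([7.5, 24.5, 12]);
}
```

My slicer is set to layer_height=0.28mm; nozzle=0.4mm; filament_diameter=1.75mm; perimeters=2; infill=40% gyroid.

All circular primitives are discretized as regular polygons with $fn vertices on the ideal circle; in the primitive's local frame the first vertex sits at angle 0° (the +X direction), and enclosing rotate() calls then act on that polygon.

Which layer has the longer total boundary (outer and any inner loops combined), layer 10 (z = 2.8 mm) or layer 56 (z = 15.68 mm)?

Layer 10 (z = 2.8): the r=8 cylinder gives a regular 16-gon of circumradius 8 (constant along its height) (perimeter = 2·16·8.000·sin(180°/16) = 49.94 mm); the cylinder at (9, 9.5) is not intersected at this z (z outside [12, 31.5]); the cylinder at (7.5, -3) is not intersected at this z (z outside [9, 31]); the cube at (11, 16) is absent (z outside [6.5, 18.5]); Merging all regions: only the r=8 cylinder is present, so the union is just that shape — boundary = 49.94 mm. So its perimeter = 49.94 mm. Layer 56 (z = 15.68): the r=8 cylinder contributes a regular 16-gon of circumradius 8 (perimeter = 2·16·8.000·sin(180°/16) = 49.94 mm); the r=10.5 cylinder at (9, 9.5) contributes a regular 16-gon of circumradius 10.5 (perimeter = 2·16·10.500·sin(180°/16) = 65.55 mm); the cylinder at (7.5, -3): section is a regular 16-gon, circumradius r=7 (perimeter = 2·16·7.000·sin(180°/16) = 43.70 mm); the cube at (11, 16) (footprint 7.5×24.5) is included at this height (perimeter 64.00 mm); Taking the union: the regions partially overlap (shared area 138.02 mm²), so the edge portions inside another operand are dropped and the merged outline is re-measured after clipping — boundary = 139.55 mm. So its perimeter = 139.55 mm. Layer 56 is larger (139.55 vs 49.94 mm).

layer 56 (z = 15.68 mm)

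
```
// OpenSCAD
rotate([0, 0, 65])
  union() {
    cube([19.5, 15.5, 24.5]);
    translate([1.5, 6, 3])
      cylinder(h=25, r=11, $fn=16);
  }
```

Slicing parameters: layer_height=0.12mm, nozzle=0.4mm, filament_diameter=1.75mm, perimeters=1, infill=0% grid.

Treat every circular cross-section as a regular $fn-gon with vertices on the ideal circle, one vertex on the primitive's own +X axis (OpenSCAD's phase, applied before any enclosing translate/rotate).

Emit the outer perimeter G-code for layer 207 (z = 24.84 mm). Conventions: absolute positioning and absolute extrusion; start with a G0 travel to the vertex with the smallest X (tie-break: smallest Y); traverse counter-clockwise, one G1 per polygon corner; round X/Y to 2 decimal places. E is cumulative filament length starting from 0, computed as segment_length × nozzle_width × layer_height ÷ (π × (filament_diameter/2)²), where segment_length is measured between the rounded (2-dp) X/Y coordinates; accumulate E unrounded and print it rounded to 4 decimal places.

At z = 24.84 mm: the cube does not reach this height (z outside [0, 24.5]); the cylinder at (1.5, 6): section is a regular 16-gon, circumradius r=11; Merging all regions: only the r=11 cylinder at (1.5, 6) is present, so the union is just that shape — 1 connected region; (rotated 65° about Z; rotation is an isometry so areas/perimeters/island counts are preserved). The outline is a single polygon with 16 vertices. Extrusion per mm of travel: 0.4 × 0.12 / (π × 0.875²) = 0.019956. Accumulating E over each segment gives final E = 1.3703.

G0 X-15.79 Y4.37 Z24.84
G1 X-15.14 Y0.13 E0.0856
G1 X-12.91 Y-3.54 E0.1713
G1 X-9.45 Y-6.07 E0.2568
G1 X-5.28 Y-7.09 E0.3425
G1 X-1.04 Y-6.44 E0.4281
G1 X2.63 Y-4.21 E0.5138
G1 X5.17 Y-0.75 E0.5995
G1 X6.19 Y3.42 E0.6851
G1 X5.53 Y7.66 E0.7708
G1 X3.31 Y11.33 E0.8564
G1 X-0.16 Y13.86 E0.9421
G1 X-4.32 Y14.88 E1.0275
G1 X-8.57 Y14.23 E1.1133
G1 X-12.24 Y12.01 E1.1989
G1 X-14.77 Y8.54 E1.2846
G1 X-15.79 Y4.37 E1.3703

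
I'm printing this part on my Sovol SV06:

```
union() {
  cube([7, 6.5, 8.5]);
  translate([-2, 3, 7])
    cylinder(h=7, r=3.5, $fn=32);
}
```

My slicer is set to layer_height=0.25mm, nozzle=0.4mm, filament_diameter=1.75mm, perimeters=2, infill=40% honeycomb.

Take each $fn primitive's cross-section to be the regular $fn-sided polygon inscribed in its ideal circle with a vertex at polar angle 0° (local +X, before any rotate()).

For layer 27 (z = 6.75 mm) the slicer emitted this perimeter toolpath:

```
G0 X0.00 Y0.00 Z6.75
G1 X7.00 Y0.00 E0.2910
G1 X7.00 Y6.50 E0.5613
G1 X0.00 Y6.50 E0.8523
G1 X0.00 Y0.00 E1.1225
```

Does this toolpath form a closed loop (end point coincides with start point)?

Start point (G0): (0.00, 0.00). End point (last G1): the path returns to the start — closed.

yes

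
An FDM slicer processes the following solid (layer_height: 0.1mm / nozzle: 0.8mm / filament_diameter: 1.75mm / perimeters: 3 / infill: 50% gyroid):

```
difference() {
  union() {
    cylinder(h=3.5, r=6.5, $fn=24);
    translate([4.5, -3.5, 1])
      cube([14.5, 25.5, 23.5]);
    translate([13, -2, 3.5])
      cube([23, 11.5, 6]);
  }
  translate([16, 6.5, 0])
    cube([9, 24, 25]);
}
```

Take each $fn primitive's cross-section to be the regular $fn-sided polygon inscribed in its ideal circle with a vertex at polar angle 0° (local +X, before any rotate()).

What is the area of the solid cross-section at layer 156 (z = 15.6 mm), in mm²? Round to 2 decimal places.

323.25 mm²

At z = 15.6 mm: the cylinder is not intersected at this z (z outside [0, 3.5]); the cube at (4.5, -3.5) is present — its section is the full 14.5×25.5 rectangle (area 369.75 mm²); the cube at (13, -2) is not intersected at this z (z outside [3.5, 9.5]); Combining (union): only the 14.5×25.5 cube at (4.5, -3.5) is present, so the union is just that shape — area = 369.75 mm²; the cube at (16, 6.5) is present — its section is the full 9×24 rectangle (area 216.00 mm²); After the difference (first − rest): starting from the result so far (369.75 mm²), the 9×24 cube at (16, 6.5) partially overlaps it — only the 46.50 mm² overlap (of its 216.00 mm²) is removed, clipping the outline — area = 323.25 mm². Overall, the cross-section is a single solid region. Net area = 323.25 mm².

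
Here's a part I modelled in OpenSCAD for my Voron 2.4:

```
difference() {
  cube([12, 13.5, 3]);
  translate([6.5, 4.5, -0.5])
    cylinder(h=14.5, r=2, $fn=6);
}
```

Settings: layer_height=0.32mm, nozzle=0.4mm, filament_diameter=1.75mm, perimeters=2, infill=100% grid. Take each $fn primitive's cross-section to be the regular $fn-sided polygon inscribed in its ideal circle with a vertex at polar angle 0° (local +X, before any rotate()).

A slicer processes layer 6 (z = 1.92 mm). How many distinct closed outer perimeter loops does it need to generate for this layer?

1

At z = 1.92 mm: the cube (footprint 12×13.5) is included at this height; the r=2 cylinder at (6.5, 4.5) contributes a regular 6-gon of circumradius 2; Subtracting the remaining from the first: starting from the 12×13.5 cube, the r=2 cylinder at (6.5, 4.5) lies wholly inside it (removes its full 10.39 mm² and its 12.00 mm outline becomes a hole wall) — 1 connected region with 1 hole. The result has 1 disconnected region.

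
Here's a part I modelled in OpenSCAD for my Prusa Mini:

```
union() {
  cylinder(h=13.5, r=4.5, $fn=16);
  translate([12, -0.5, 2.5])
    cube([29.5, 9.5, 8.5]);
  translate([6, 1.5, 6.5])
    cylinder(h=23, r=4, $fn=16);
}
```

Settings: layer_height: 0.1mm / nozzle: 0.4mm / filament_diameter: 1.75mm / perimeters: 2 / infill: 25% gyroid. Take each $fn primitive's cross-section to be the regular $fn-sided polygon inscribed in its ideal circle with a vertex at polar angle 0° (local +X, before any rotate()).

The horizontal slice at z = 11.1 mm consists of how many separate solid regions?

At z = 11.1 mm: the r=4.5 cylinder contributes a regular 16-gon of circumradius 4.5; the cube at (12, -0.5) does not reach this height (z outside [2.5, 11]); the r=4 cylinder at (6, 1.5) gives a regular 16-gon of circumradius 4 (constant along its height); Taking the union: the regions partially overlap (shared area 8.58 mm²), so overlapping operands fuse into one piece — 1 connected region. The result has 1 disconnected region.

1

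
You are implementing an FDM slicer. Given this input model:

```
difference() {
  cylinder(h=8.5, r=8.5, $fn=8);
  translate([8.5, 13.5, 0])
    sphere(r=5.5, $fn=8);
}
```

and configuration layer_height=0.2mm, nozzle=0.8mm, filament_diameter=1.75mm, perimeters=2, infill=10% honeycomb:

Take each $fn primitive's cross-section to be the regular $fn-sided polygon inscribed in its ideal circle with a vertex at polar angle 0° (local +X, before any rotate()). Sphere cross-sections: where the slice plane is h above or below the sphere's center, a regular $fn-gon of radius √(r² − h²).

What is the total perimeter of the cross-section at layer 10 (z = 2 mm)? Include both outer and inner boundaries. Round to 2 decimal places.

52.04 mm

At z = 2 mm: the r=8.5 cylinder gives a regular 8-gon of circumradius 8.5 (constant along its height) (perimeter = 2·8·8.500·sin(180°/8) = 52.04 mm); the r=5.5 sphere at (8.5, 13.5) contributes a regular 8-gon of circumradius √(5.5²−2²) = 5.123 (perimeter = 2·8·5.123·sin(180°/8) = 31.37 mm); Taking the first minus the rest: starting from the r=8.5 cylinder, the r=5.5 sphere at (8.5, 13.5) misses the remaining region (no effect) — boundary = 52.04 mm. Overall, the cross-section is a single solid region. Total boundary length (outer) = 52.04 mm.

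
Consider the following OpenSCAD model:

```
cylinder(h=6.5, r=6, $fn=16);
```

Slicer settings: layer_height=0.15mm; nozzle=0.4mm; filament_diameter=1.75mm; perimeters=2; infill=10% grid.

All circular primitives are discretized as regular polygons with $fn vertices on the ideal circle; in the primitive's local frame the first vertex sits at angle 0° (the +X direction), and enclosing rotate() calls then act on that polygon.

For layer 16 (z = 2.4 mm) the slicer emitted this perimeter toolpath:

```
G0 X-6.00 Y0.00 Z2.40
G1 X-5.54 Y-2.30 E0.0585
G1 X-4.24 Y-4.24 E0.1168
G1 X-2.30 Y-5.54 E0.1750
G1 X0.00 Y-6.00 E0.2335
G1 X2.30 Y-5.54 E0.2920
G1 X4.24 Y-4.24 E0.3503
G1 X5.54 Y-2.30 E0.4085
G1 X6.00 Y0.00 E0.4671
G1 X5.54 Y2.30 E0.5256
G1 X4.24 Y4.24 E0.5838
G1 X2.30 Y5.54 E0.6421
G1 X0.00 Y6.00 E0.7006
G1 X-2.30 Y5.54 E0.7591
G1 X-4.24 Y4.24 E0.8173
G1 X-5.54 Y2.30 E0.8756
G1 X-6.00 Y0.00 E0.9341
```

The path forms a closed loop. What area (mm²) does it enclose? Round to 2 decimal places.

110.15 mm²

Apply the shoelace formula to the sequence of (X, Y) vertices; enclosed area = 110.15 mm².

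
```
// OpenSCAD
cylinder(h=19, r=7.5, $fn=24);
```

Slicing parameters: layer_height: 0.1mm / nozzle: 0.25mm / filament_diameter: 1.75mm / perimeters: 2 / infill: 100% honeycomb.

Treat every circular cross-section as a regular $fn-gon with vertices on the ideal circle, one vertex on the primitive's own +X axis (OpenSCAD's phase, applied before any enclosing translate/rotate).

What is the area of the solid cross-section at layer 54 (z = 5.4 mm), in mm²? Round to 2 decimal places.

At z = 5.4 mm: the r=7.5 cylinder contributes a regular 24-gon of circumradius 7.5 (area = (24/2)·7.500²·sin(360°/24) = 174.70 mm²). Overall, the cross-section is a single solid region. Net area = 174.70 mm².

174.70 mm²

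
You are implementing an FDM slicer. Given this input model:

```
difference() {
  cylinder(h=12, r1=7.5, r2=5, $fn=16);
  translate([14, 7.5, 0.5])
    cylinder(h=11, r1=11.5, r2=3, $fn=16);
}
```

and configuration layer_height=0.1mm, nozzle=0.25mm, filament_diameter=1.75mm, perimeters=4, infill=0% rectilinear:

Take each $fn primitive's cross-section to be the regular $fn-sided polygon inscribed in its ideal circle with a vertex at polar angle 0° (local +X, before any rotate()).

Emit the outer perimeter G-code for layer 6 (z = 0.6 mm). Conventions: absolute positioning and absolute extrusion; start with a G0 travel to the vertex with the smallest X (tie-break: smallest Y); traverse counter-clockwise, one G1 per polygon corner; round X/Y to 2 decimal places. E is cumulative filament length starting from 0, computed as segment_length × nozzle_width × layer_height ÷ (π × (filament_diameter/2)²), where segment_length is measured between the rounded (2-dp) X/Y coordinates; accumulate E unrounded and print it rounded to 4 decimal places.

G0 X-7.38 Y0.00 Z0.60
G1 X-6.81 Y-2.82 E0.0299
G1 X-5.21 Y-5.21 E0.0598
G1 X-2.82 Y-6.81 E0.0897
G1 X0.00 Y-7.38 E0.1196
G1 X2.82 Y-6.81 E0.1495
G1 X5.21 Y-5.21 E0.1794
G1 X6.81 Y-2.82 E0.2093
G1 X7.10 Y-1.37 E0.2247
G1 X5.92 Y-0.58 E0.2394
G1 X3.45 Y3.13 E0.2857
G1 X2.71 Y6.84 E0.3251
G1 X0.00 Y7.38 E0.3538
G1 X-2.82 Y6.81 E0.3837
G1 X-5.21 Y5.21 E0.4136
G1 X-6.81 Y2.82 E0.4435
G1 X-7.38 Y0.00 E0.4734

At z = 0.6 mm: the cone (r1=7.5→r2=5) has section circumradius 7.375 here — a regular 16-gon; the cone at (14, 7.5) (r1=11.5→r2=3) has section circumradius 11.423 here — a regular 16-gon; Subtracting the remaining from the first: starting from the cone, the cone at (14, 7.5) partially overlaps it — only the 16.88 mm² overlap (of its 399.46 mm²) is removed, clipping the outline — 1 connected region. The outline is a single polygon with 16 vertices. Extrusion per mm of travel: 0.25 × 0.1 / (π × 0.875²) = 0.010394. Accumulating E over each segment gives final E = 0.4734.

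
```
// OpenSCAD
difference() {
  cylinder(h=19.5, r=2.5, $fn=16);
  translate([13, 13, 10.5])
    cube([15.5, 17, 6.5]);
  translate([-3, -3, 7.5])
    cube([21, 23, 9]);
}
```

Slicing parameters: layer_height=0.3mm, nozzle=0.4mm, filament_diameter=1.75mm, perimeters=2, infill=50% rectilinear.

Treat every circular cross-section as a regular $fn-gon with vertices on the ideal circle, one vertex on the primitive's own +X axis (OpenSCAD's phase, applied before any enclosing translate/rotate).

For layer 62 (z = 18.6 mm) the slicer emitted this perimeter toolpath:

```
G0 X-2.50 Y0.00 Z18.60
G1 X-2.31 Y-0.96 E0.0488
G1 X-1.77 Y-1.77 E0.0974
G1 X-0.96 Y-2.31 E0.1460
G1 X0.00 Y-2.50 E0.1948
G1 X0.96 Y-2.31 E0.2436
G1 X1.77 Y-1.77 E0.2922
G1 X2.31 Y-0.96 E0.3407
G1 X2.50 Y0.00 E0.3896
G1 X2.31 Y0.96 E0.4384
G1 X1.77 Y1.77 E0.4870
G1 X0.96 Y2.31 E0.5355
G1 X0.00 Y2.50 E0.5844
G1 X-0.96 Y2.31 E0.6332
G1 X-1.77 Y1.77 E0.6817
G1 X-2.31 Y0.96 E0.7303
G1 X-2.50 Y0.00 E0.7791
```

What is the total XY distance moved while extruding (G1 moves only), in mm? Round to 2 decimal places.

Sum the Euclidean lengths of each G1 segment: total = 15.62 mm.

15.62 mm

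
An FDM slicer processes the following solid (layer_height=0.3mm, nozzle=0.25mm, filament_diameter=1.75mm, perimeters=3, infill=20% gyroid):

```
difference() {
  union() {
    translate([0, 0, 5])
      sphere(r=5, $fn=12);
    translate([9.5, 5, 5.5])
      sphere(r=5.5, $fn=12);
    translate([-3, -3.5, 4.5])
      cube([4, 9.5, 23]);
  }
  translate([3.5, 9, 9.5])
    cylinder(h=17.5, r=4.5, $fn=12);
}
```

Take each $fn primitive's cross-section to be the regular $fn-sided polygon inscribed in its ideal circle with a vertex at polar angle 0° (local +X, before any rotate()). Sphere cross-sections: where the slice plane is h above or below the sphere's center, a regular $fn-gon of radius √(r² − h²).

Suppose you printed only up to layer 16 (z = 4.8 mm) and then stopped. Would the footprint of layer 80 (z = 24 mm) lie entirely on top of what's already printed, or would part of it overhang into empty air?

Compare the two slices. At z = 4.8: the r=5 sphere slices to a regular 12-gon of circumradius 4.996 (√(r²−h²) with h=0.2 from center) (area = (12/2)·4.996²·sin(360°/12) = 74.88 mm²); the sphere at (9.5, 5): section is a regular 12-gon, circumradius = √(r²−h²) = √(5.5²−0.7²) = 5.455 (area = (12/2)·5.455²·sin(360°/12) = 89.28 mm²); the 4×9.5 cube at (-3, -3.5) contributes its full rectangle (area 38.00 mm²); Taking the union: the regions partially overlap — summed areas 202.16 mm² minus the doubly-counted overlap 32.55 mm² gives 169.61 mm² — area = 169.61 mm²; the cylinder at (3.5, 9) is not intersected at this z (z outside [9.5, 27]); After the difference (first − rest): none of the subtracted shapes is present at this height, so that combined region is unchanged — area = 169.61 mm². At z = 24: the sphere is not intersected at this z (|z−center|=19.000 > r=5); the sphere at (9.5, 5) is absent (|z−center|=18.500 > r=5.5); the cube at (-3, -3.5) is present — its section is the full 4×9.5 rectangle (area 38.00 mm²); Taking the union: only the 4×9.5 cube at (-3, -3.5) is present, so the union is just that shape — area = 38.00 mm²; the r=4.5 cylinder at (3.5, 9) contributes a regular 12-gon of circumradius 4.5 (area = (12/2)·4.500²·sin(360°/12) = 60.75 mm²); Taking the first minus the rest: starting from that combined region (38.00 mm²), the r=4.5 cylinder at (3.5, 9) partially overlaps it — only the 0.21 mm² overlap (of its 60.75 mm²) is removed, clipping the outline — area = 37.79 mm². Checking containment: the cross-section at z = 24 is a subset of the cross-section at z = 4.8.

entirely on top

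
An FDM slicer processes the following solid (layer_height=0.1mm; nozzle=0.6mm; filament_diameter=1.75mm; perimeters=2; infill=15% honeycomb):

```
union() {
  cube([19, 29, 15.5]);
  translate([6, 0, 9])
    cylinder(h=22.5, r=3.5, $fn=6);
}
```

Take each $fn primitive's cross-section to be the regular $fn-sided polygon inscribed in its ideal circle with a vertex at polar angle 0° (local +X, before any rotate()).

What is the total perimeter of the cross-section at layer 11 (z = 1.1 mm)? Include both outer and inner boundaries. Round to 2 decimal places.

96.00 mm

At z = 1.1 mm: the 19×29 cube contributes its full rectangle (perimeter 96.00 mm); the cylinder at (6, 0) does not reach this height (z outside [9, 31.5]); Taking the union: only the 19×29 cube is present, so the union is just that shape — boundary = 96.00 mm. Overall, the cross-section is a single solid region. Total boundary length (outer) = 96.00 mm.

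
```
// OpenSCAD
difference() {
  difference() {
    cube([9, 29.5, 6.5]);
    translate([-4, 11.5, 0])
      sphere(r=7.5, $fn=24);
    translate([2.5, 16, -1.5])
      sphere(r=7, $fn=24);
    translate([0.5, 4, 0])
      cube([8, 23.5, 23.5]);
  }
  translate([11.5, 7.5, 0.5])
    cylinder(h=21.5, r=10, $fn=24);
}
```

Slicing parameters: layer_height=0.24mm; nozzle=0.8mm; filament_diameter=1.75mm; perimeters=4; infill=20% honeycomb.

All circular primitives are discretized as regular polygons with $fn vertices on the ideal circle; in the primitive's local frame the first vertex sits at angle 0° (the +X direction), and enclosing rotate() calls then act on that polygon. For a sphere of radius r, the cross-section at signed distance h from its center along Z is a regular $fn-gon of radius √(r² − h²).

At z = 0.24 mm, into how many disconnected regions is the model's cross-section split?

2

At z = 0.24 mm: the cube is present — its section is the full 9×29.5 rectangle; the r=7.5 sphere at (-4, 11.5) slices to a regular 24-gon of circumradius 7.496 (√(r²−h²) with h=0.24 from center); the r=7 sphere at (2.5, 16) contributes a regular 24-gon of circumradius √(7²−1.74²) = 6.780; the 8×23.5 cube at (0.5, 4) contributes its full rectangle; Subtracting the remaining from the first: starting from the 9×29.5 cube, the r=7.5 sphere at (-4, 11.5) partially overlaps it — only the 30.62 mm² overlap (of its 174.52 mm²) is removed, clipping the outline; the r=7 sphere at (2.5, 16) partially overlaps it — only the 81.32 mm² overlap (of its 142.78 mm²) is removed, clipping the outline; the 8×23.5 cube at (0.5, 4) partially overlaps it — only the 87.01 mm² overlap (of its 188.00 mm²) is removed, clipping the outline — 2 connected regions; the cylinder at (11.5, 7.5) is absent (z outside [0.5, 22]); After the difference (first − rest): none of the subtracted shapes is present at this height, so that combined region is unchanged — 2 connected regions. The result has 2 disconnected regions.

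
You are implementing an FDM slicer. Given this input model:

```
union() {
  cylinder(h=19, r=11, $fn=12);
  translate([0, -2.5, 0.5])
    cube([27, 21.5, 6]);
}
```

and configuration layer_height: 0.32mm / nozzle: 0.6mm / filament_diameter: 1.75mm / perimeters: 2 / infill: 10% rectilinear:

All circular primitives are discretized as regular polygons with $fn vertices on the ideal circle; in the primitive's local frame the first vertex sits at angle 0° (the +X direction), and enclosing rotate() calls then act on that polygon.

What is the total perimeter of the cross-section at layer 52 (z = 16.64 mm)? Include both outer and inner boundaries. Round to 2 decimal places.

68.33 mm

At z = 16.64 mm: the r=11 cylinder gives a regular 12-gon of circumradius 11 (constant along its height) (perimeter = 2·12·11.000·sin(180°/12) = 68.33 mm); the cube at (0, -2.5) is absent (z outside [0.5, 6.5]); Combining (union): only the r=11 cylinder is present, so the union is just that shape — boundary = 68.33 mm. Overall, the cross-section is a single solid region. Total boundary length (outer) = 68.33 mm.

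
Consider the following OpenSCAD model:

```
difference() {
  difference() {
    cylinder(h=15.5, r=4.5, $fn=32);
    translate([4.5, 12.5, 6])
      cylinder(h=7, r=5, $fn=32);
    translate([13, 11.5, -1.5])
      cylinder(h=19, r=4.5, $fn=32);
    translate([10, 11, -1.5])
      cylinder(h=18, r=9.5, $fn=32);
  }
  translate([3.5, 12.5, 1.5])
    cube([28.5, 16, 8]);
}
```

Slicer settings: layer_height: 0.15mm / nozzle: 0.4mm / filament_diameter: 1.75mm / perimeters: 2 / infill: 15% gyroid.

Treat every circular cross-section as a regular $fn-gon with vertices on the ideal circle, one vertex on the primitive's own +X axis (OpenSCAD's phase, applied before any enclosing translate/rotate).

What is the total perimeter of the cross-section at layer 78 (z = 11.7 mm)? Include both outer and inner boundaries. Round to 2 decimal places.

At z = 11.7 mm: the cylinder: section is a regular 32-gon, circumradius r=4.5 (perimeter = 2·32·4.500·sin(180°/32) = 28.23 mm); the r=5 cylinder at (4.5, 12.5) contributes a regular 32-gon of circumradius 5 (perimeter = 2·32·5.000·sin(180°/32) = 31.37 mm); the cylinder at (13, 11.5): section is a regular 32-gon, circumradius r=4.5 (perimeter = 2·32·4.500·sin(180°/32) = 28.23 mm); the cylinder at (10, 11): section is a regular 32-gon, circumradius r=9.5 (perimeter = 2·32·9.500·sin(180°/32) = 59.59 mm); Subtracting the remaining from the first: starting from the r=4.5 cylinder, the r=5 cylinder at (4.5, 12.5) misses the remaining region (no effect); the r=4.5 cylinder at (13, 11.5) misses the remaining region (no effect); the r=9.5 cylinder at (10, 11) misses the remaining region (no effect) — boundary = 28.23 mm; the cube at (3.5, 12.5) does not reach this height (z outside [1.5, 9.5]); Subtracting the remaining from the first: none of the subtracted shapes is present at this height, so that combined region is unchanged — boundary = 28.23 mm. Overall, the cross-section is a single solid region. Total boundary length (outer) = 28.23 mm.

28.23 mm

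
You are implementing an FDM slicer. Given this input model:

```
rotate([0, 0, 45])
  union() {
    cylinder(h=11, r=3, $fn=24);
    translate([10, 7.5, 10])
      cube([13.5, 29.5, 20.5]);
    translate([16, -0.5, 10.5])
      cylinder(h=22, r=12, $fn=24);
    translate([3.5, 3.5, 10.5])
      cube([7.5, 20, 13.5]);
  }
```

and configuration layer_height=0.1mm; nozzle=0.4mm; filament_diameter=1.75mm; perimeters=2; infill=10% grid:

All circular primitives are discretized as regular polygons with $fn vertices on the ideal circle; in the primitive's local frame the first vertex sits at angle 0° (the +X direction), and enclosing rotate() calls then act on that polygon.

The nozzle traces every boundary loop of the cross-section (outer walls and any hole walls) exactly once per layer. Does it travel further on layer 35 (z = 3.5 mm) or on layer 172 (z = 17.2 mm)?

layer 172 (z = 17.2 mm)

Layer 35 (z = 3.5): the cylinder: section is a regular 24-gon, circumradius r=3 (perimeter = 2·24·3.000·sin(180°/24) = 18.80 mm); the cube at (10, 7.5) is not intersected at this z (z outside [10, 30.5]); the cylinder at (16, -0.5) does not reach this height (z outside [10.5, 32.5]); the cube at (3.5, 3.5) is not intersected at this z (z outside [10.5, 24]); Taking the union: only the r=3 cylinder is present, so the union is just that shape — boundary = 18.80 mm; (rotated 45° about Z; rotation is an isometry so areas/perimeters/island counts are preserved). So its perimeter = 18.80 mm. Layer 172 (z = 17.2): the cylinder does not reach this height (z outside [0, 11]); the cube at (10, 7.5) is present — its section is the full 13.5×29.5 rectangle (perimeter 86.00 mm); the r=12 cylinder at (16, -0.5) gives a regular 24-gon of circumradius 12 (constant along its height) (perimeter = 2·24·12.000·sin(180°/24) = 75.18 mm); the 7.5×20 cube at (3.5, 3.5) contributes its full rectangle (perimeter 55.00 mm); Taking the union: the regions partially overlap (shared area 84.15 mm²), so the edge portions inside another operand are dropped and the merged outline is re-measured after clipping — boundary = 135.37 mm; (rotated 45° about Z; rotation is an isometry so areas/perimeters/island counts are preserved). So its perimeter = 135.37 mm. Layer 172 is larger (135.37 vs 18.80 mm).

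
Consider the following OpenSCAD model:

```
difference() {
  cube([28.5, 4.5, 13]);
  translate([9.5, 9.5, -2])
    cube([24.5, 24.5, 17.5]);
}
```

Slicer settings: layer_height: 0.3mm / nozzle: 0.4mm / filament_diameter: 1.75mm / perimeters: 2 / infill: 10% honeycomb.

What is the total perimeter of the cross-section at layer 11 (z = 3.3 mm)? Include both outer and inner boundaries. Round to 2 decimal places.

At z = 3.3 mm: the 28.5×4.5 cube contributes its full rectangle (perimeter 66.00 mm); the 24.5×24.5 cube at (9.5, 9.5) contributes its full rectangle (perimeter 98.00 mm); Subtracting the remaining from the first: starting from the 28.5×4.5 cube, the 24.5×24.5 cube at (9.5, 9.5) misses the remaining region (no effect) — boundary = 66.00 mm. Overall, the cross-section is a single solid region. Total boundary length (outer) = 66.00 mm.

66.00 mm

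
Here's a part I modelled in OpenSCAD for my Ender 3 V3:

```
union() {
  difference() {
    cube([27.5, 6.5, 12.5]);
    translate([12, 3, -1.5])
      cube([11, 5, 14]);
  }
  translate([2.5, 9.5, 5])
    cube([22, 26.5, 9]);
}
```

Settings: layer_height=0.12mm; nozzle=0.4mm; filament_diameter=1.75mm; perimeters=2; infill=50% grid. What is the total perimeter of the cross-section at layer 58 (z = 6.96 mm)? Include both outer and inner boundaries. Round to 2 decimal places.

172.00 mm

At z = 6.96 mm: the cube is present — its section is the full 27.5×6.5 rectangle (perimeter 68.00 mm); the cube at (12, 3) is present — its section is the full 11×5 rectangle (perimeter 32.00 mm); Subtracting the remaining from the first: starting from the 27.5×6.5 cube, the 11×5 cube at (12, 3) partially overlaps it — only the 38.50 mm² overlap (of its 55.00 mm²) is removed, clipping the outline — boundary = 75.00 mm; the 22×26.5 cube at (2.5, 9.5) contributes its full rectangle (perimeter 97.00 mm); Merging all regions: the 2 present regions are separate (no shared area or edge), so areas and boundary lengths simply add and each stays a separate island — boundary = 172.00 mm. Overall, the cross-section has 2 separate islands. Total boundary length (outer) = 172.00 mm.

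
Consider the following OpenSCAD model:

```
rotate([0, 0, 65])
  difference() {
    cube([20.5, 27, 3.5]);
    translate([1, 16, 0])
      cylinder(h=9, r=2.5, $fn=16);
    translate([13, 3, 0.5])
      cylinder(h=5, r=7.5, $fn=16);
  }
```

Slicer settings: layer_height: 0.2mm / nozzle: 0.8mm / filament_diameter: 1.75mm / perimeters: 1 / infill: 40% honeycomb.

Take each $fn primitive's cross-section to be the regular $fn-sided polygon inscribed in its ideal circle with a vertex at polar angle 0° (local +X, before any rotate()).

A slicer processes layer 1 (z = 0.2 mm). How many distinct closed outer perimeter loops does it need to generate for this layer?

1

At z = 0.2 mm: the cube (footprint 20.5×27) is included at this height; the r=2.5 cylinder at (1, 16) gives a regular 16-gon of circumradius 2.5 (constant along its height); the cylinder at (13, 3) does not reach this height (z outside [0.5, 5.5]); Subtracting the remaining from the first: starting from the 20.5×27 cube, the r=2.5 cylinder at (1, 16) partially overlaps it — only the 14.37 mm² overlap (of its 19.13 mm²) is removed, clipping the outline — 1 connected region; (rotated 65° about Z; rotation is an isometry so areas/perimeters/island counts are preserved). The result has 1 disconnected region.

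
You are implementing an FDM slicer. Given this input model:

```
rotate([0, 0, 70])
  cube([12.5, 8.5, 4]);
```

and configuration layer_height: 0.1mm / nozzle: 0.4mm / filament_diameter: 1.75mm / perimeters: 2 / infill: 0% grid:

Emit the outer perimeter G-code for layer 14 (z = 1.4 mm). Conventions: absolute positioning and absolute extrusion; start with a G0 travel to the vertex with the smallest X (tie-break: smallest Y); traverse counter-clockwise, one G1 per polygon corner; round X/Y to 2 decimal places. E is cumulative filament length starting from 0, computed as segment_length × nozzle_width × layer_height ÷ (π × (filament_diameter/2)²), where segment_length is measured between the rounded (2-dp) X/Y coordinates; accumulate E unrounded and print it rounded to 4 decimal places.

G0 X-7.99 Y2.91 Z1.40
G1 X0.00 Y0.00 E0.1414
G1 X4.28 Y11.75 E0.3494
G1 X-3.71 Y14.65 E0.4907
G1 X-7.99 Y2.91 E0.6985

At z = 1.4 mm: the 12.5×8.5 cube contributes its full rectangle; (rotated 70° about Z; rotation is an isometry so areas/perimeters/island counts are preserved). The outline is a single polygon with 4 vertices. Extrusion per mm of travel: 0.4 × 0.1 / (π × 0.875²) = 0.016630. Accumulating E over each segment gives final E = 0.6985.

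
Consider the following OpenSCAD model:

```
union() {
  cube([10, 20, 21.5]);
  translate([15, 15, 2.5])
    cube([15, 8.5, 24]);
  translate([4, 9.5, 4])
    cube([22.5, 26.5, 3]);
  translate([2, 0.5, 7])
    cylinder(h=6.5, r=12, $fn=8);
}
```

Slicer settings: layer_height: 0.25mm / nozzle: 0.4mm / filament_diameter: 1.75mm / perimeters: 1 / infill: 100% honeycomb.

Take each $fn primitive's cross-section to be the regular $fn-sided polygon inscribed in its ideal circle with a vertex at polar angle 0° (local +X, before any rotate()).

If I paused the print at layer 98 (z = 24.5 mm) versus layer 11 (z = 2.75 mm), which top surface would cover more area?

Layer 98 (z = 24.5): the cube is absent (z outside [0, 21.5]); the cube at (15, 15) is present — its section is the full 15×8.5 rectangle (area 127.50 mm²); the cube at (4, 9.5) does not reach this height (z outside [4, 7]); the cylinder at (2, 0.5) is absent (z outside [7, 13.5]); Merging all regions: only the 15×8.5 cube at (15, 15) is present, so the union is just that shape — area = 127.50 mm². So its area = 127.50 mm². Layer 11 (z = 2.75): the cube (footprint 10×20) is included at this height (area 200.00 mm²); the cube at (15, 15) is present — its section is the full 15×8.5 rectangle (area 127.50 mm²); the cube at (4, 9.5) does not reach this height (z outside [4, 7]); the cylinder at (2, 0.5) is not intersected at this z (z outside [7, 13.5]); Taking the union: the 2 present regions are separate (no shared area or edge), so areas and boundary lengths simply add and each stays a separate island — area = 327.50 mm². So its area = 327.50 mm². Layer 11 is larger (327.50 vs 127.50 mm²).

layer 11 (z = 2.75 mm)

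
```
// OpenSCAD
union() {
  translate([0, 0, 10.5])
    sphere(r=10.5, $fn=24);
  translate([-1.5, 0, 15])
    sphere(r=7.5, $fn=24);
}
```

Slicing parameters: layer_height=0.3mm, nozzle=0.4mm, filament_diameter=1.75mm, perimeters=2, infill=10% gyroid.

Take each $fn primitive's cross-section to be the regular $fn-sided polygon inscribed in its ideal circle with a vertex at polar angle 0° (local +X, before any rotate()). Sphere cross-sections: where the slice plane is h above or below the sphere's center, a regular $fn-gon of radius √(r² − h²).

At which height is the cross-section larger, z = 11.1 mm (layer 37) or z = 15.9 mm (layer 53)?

layer 37 (z = 11.1 mm)

Layer 37 (z = 11.1): the r=10.5 sphere contributes a regular 24-gon of circumradius √(10.5²−0.6²) = 10.483 (area = (24/2)·10.483²·sin(360°/24) = 341.30 mm²); the r=7.5 sphere at (-1.5, 0) slices to a regular 24-gon of circumradius 6.406 (√(r²−h²) with h=3.9 from center) (area = (24/2)·6.406²·sin(360°/24) = 127.46 mm²); Merging all regions: the r=7.5 sphere at (-1.5, 0) lies entirely inside the r=10.5 sphere, so the union is just the r=10.5 sphere — area = 341.30 mm². So its area = 341.30 mm². Layer 53 (z = 15.9): the r=10.5 sphere slices to a regular 24-gon of circumradius 9.005 (√(r²−h²) with h=5.4 from center) (area = (24/2)·9.005²·sin(360°/24) = 251.85 mm²); the r=7.5 sphere at (-1.5, 0) slices to a regular 24-gon of circumradius 7.446 (√(r²−h²) with h=0.9 from center) (area = (24/2)·7.446²·sin(360°/24) = 172.19 mm²); Taking the union: the r=7.5 sphere at (-1.5, 0) lies entirely inside the r=10.5 sphere, so the union is just the r=10.5 sphere — area = 251.85 mm². So its area = 251.85 mm². Layer 37 is larger (341.30 vs 251.85 mm²).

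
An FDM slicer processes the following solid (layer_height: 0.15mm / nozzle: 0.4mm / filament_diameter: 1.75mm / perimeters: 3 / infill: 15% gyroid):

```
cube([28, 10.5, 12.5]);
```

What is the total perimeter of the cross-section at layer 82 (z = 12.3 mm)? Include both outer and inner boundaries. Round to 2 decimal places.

77.00 mm

At z = 12.3 mm: the cube is present — its section is the full 28×10.5 rectangle (perimeter 77.00 mm). Overall, the cross-section is a single solid region. Total boundary length (outer) = 77.00 mm.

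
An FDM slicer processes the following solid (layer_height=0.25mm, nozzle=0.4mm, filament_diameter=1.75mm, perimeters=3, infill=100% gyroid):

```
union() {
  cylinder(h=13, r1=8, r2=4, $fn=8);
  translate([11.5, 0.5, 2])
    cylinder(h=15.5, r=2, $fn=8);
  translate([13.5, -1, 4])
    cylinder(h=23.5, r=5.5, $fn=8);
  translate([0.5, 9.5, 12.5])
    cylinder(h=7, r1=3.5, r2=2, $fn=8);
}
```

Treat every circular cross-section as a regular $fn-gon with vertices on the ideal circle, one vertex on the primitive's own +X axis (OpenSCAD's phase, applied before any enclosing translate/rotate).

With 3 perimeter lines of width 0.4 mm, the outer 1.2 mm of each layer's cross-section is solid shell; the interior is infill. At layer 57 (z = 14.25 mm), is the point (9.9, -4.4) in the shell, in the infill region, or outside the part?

shell

At z = 14.25 mm: the cone is not intersected at this z (z outside [0, 13]); the cylinder at (11.5, 0.5): section is a regular 8-gon, circumradius r=2; the cylinder at (13.5, -1): section is a regular 8-gon, circumradius r=5.5; the cone at (0.5, 9.5): at t=0.250 of its height the radius interpolates to r₁+(r₂−r₁)t = 3.125, giving a regular 8-gon of that circumradius; Taking the union: the regions partially overlap (shared area 11.31 mm²), so overlapping operands fuse into one piece — 2 connected regions. Overall, the cross-section has 2 separate islands. The nearest boundary edge runs (9.61, -4.89)→(8.00, -1.00); distance from the point to it = 0.45 mm. (Shell/infill is judged within the island containing the point — the largest one.) The point is inside the cross-section, 0.45 mm from the nearest boundary — within the 1.2 mm shell band (3 × 0.4).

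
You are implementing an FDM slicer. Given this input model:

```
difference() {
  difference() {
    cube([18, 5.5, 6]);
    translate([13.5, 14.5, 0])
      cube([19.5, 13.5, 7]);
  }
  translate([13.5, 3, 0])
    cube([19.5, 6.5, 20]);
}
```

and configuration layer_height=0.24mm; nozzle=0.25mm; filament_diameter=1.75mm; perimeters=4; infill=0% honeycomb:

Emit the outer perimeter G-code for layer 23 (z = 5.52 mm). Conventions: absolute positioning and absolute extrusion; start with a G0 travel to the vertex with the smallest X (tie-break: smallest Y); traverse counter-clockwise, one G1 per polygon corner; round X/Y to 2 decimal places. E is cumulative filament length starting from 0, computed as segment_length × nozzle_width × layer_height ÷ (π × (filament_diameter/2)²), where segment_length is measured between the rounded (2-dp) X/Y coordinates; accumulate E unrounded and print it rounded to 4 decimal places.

At z = 5.52 mm: the 18×5.5 cube contributes its full rectangle; the cube at (13.5, 14.5) (footprint 19.5×13.5) is included at this height; Subtracting the remaining from the first: starting from the 18×5.5 cube, the 19.5×13.5 cube at (13.5, 14.5) misses the remaining region (no effect) — 1 connected region; the cube at (13.5, 3) (footprint 19.5×6.5) is included at this height; Taking the first minus the rest: starting from the result so far, the 19.5×6.5 cube at (13.5, 3) partially overlaps it — only the 11.25 mm² overlap (of its 126.75 mm²) is removed, clipping the outline — 1 connected region. The outline is a single polygon with 6 vertices. Extrusion per mm of travel: 0.25 × 0.24 / (π × 0.875²) = 0.024945. Accumulating E over each segment gives final E = 1.1724.

G0 X0.00 Y0.00 Z5.52
G1 X18.00 Y0.00 E0.4490
G1 X18.00 Y3.00 E0.5238
G1 X13.50 Y3.00 E0.6361
G1 X13.50 Y5.50 E0.6985
G1 X0.00 Y5.50 E1.0352
G1 X0.00 Y0.00 E1.1724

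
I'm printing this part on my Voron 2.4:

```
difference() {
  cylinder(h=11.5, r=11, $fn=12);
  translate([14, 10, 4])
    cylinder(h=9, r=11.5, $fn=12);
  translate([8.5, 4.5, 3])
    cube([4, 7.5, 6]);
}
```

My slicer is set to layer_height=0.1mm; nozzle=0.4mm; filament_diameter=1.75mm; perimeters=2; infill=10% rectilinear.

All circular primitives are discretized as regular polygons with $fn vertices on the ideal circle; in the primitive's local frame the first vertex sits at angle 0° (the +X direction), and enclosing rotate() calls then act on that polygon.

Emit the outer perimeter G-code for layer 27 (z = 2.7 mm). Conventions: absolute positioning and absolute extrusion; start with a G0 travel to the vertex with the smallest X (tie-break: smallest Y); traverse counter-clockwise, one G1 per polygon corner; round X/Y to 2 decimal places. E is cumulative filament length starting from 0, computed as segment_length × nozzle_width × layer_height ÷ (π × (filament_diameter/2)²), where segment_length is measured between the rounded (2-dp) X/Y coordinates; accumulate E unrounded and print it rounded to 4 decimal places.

G0 X-11.00 Y0.00 Z2.70
G1 X-9.53 Y-5.50 E0.0947
G1 X-5.50 Y-9.53 E0.1895
G1 X0.00 Y-11.00 E0.2841
G1 X5.50 Y-9.53 E0.3788
G1 X9.53 Y-5.50 E0.4736
G1 X11.00 Y0.00 E0.5683
G1 X9.53 Y5.50 E0.6629
G1 X5.50 Y9.53 E0.7577
G1 X0.00 Y11.00 E0.8524
G1 X-5.50 Y9.53 E0.9471
G1 X-9.53 Y5.50 E1.0418
G1 X-11.00 Y0.00 E1.1365

At z = 2.7 mm: the r=11 cylinder contributes a regular 12-gon of circumradius 11; the cylinder at (14, 10) does not reach this height (z outside [4, 13]); the cube at (8.5, 4.5) is not intersected at this z (z outside [3, 9]); Taking the first minus the rest: none of the subtracted shapes is present at this height, so the r=11 cylinder is unchanged — 1 connected region. The outline is a single polygon with 12 vertices. Extrusion per mm of travel: 0.4 × 0.1 / (π × 0.875²) = 0.016630. Accumulating E over each segment gives final E = 1.1365.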